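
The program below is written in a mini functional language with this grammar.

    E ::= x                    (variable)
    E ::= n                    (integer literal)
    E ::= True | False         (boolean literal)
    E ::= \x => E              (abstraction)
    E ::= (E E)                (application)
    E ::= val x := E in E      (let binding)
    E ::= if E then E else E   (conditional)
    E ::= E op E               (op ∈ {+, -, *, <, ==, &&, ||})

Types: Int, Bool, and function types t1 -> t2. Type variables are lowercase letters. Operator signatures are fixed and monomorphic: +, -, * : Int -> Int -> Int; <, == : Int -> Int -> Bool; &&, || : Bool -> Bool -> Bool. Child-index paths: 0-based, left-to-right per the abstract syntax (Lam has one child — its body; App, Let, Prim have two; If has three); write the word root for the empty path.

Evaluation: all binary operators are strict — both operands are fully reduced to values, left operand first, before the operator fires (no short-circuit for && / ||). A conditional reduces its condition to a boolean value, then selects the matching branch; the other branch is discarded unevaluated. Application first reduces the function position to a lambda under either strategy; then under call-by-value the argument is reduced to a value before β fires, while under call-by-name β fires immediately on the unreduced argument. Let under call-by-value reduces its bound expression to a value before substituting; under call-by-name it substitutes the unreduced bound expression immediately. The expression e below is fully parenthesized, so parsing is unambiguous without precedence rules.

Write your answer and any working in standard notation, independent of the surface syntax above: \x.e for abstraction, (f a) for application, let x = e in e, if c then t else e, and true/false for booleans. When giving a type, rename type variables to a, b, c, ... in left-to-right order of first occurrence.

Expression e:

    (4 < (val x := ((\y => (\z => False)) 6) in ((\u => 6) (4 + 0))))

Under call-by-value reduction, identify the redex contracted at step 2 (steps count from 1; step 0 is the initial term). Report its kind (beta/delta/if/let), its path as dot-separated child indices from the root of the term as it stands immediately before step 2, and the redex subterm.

Derivation:
step 0: (4 < (let x = ((\y.(\z.false)) 6) in ((\u.6) (4 + 0))))
step 1: [beta@1.0] (4 < (let x = (\z.false) in ((\u.6) (4 + 0))))
step 2: [let@1] (4 < ((\u.6) (4 + 0)))

Answer: let at 1 : (let x = (\z.false) in ((\u.6) (4 + 0)))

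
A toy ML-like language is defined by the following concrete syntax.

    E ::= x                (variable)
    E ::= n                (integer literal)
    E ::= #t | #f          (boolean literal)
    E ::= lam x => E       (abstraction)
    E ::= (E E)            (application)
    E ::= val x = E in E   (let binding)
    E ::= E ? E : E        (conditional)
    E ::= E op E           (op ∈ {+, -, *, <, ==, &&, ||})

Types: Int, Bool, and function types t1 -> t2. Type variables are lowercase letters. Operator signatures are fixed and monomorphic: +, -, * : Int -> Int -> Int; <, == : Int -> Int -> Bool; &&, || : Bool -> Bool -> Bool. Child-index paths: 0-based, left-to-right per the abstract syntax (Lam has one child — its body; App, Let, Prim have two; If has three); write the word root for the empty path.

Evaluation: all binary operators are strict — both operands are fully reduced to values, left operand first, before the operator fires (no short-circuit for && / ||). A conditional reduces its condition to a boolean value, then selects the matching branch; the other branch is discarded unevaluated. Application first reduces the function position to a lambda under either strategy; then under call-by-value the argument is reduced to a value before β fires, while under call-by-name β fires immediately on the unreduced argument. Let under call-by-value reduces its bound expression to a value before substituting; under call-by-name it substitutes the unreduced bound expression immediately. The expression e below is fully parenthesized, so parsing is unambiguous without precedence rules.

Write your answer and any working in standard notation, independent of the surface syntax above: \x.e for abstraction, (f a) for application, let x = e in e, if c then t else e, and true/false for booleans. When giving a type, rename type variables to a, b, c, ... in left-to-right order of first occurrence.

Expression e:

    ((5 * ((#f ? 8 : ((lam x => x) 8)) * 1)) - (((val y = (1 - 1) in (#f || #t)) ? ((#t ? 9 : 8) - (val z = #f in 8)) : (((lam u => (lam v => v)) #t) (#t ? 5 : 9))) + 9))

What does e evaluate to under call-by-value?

Working:
step 0: ((5 * ((if false then 8 else ((\x.x) 8)) * 1)) - ((if (let y = (1 - 1) in (false || true)) then ((if true then 9 else 8) - (let z = false in 8)) else (((\u.(\v.v)) true) (if true then 5 else 9))) + 9))
step 1: [if@0.1.0] ((5 * (((\x.x) 8) * 1)) - ((if (let y = (1 - 1) in (false || true)) then ((if true then 9 else 8) - (let z = false in 8)) else (((\u.(\v.v)) true) (if true then 5 else 9))) + 9))
step 2: [beta@0.1.0] ((5 * (8 * 1)) - ((if (let y = (1 - 1) in (false || true)) then ((if true then 9 else 8) - (let z = false in 8)) else (((\u.(\v.v)) true) (if true then 5 else 9))) + 9))
step 3: [delta@0.1] ((5 * 8) - ((if (let y = (1 - 1) in (false || true)) then ((if true then 9 else 8) - (let z = false in 8)) else (((\u.(\v.v)) true) (if true then 5 else 9))) + 9))
step 4: [delta@0] (40 - ((if (let y = (1 - 1) in (false || true)) then ((if true then 9 else 8) - (let z = false in 8)) else (((\u.(\v.v)) true) (if true then 5 else 9))) + 9))
step 5: [delta@1.0.0.0] (40 - ((if (let y = 0 in (false || true)) then ((if true then 9 else 8) - (let z = false in 8)) else (((\u.(\v.v)) true) (if true then 5 else 9))) + 9))
step 6: [let@1.0.0] (40 - ((if (false || true) then ((if true then 9 else 8) - (let z = false in 8)) else (((\u.(\v.v)) true) (if true then 5 else 9))) + 9))
step 7: [delta@1.0.0] (40 - ((if true then ((if true then 9 else 8) - (let z = false in 8)) else (((\u.(\v.v)) true) (if true then 5 else 9))) + 9))
step 8: [if@1.0] (40 - (((if true then 9 else 8) - (let z = false in 8)) + 9))
step 9: [if@1.0.0] (40 - ((9 - (let z = false in 8)) + 9))
step 10: [let@1.0.1] (40 - ((9 - 8) + 9))
step 11: [delta@1.0] (40 - (1 + 9))
step 12: [delta@1] (40 - 10)
step 13: [delta@root] 30

Answer: 30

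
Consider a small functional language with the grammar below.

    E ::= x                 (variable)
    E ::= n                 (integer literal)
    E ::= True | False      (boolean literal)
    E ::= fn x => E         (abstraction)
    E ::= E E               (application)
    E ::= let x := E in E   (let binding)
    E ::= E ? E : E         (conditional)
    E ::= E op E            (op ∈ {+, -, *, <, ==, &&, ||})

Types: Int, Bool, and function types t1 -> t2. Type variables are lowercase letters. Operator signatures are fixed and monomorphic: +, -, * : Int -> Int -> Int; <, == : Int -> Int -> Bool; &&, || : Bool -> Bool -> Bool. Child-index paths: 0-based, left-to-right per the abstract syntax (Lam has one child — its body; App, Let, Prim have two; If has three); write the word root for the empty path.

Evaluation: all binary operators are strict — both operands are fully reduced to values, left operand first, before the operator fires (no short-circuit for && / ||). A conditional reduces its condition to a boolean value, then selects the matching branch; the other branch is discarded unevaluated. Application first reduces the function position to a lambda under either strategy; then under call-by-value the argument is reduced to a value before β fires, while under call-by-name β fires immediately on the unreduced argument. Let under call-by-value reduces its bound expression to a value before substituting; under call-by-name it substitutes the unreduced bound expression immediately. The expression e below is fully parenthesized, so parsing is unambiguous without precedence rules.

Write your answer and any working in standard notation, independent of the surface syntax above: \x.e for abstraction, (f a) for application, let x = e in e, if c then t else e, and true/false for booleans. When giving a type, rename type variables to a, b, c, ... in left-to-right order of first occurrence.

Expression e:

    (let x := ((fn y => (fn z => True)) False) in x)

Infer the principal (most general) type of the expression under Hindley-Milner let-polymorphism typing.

Derivation:
\z._ : b -> Bool
\y._ : a -> b -> Bool
  unify a -> b -> Bool ~ Bool -> c
  unify a ~ Bool
  unify b -> Bool ~ c
_ _ : b -> Bool
let x : forall. b -> Bool
x : d -> Bool

Answer: a -> Bool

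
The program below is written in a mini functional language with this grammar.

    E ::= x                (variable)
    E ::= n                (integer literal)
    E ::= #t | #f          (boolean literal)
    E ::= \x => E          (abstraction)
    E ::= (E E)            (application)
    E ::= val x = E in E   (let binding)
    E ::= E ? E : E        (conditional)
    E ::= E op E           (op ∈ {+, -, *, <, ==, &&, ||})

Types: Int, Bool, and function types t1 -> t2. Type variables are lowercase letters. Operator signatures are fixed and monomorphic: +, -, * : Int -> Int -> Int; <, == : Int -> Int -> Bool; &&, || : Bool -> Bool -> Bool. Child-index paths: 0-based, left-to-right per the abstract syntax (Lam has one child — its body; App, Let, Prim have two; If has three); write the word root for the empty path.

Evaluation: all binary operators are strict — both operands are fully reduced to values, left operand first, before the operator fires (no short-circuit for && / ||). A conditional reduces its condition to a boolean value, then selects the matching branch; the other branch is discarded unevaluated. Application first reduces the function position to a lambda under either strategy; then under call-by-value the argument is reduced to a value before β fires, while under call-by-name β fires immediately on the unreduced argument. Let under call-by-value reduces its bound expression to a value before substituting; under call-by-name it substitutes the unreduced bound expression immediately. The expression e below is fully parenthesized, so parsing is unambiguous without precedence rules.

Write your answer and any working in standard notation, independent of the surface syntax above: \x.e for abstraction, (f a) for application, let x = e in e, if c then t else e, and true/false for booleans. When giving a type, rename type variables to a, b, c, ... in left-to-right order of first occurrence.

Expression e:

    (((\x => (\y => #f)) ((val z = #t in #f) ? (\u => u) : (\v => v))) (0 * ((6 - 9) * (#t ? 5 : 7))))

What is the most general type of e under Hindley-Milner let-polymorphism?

Answer: Bool

Derivation:
\y._ : b -> Bool
\x._ : a -> b -> Bool
let z : Bool
  unify Bool ~ Bool
u : c
\u._ : c -> c
v : d
\v._ : d -> d
  unify c -> c ~ d -> d
  unify c ~ d
  unify d ~ d
  unify a -> b -> Bool ~ (d -> d) -> e
  unify a ~ d -> d
  unify b -> Bool ~ e
_ _ : b -> Bool
  unify Int ~ Int
  unify Int ~ Int
  unify Int ~ Int
  unify Int ~ Int
  unify Bool ~ Bool
  unify Int ~ Int
  unify Int ~ Int
  unify Int ~ Int
  unify b -> Bool ~ Int -> f
  unify b ~ Int
  unify Bool ~ f
_ _ : Bool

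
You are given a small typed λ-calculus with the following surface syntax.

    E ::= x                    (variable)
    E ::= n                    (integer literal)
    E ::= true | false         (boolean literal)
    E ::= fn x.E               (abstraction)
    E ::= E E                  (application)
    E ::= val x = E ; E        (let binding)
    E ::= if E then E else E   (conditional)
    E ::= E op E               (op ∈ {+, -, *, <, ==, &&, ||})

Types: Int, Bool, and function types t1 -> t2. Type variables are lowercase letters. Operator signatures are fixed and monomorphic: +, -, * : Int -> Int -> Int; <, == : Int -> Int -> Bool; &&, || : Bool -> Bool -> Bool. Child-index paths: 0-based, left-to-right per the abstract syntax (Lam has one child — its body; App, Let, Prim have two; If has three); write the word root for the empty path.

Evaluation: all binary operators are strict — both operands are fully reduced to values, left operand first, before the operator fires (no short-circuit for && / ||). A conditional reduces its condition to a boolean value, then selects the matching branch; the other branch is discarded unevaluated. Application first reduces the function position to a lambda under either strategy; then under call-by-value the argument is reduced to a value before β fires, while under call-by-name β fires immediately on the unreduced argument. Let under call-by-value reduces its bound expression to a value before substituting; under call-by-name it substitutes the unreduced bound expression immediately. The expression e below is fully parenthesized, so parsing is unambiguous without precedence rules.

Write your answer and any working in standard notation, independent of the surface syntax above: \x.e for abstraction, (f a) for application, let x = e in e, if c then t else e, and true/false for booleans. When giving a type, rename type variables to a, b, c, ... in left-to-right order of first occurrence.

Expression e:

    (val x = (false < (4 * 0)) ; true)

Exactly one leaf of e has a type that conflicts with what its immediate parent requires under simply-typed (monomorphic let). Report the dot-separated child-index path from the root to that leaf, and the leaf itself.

Derivation:
  unify Bool ~ Int
  FAIL: mismatch Bool ~ Int

Answer: 0.0 : false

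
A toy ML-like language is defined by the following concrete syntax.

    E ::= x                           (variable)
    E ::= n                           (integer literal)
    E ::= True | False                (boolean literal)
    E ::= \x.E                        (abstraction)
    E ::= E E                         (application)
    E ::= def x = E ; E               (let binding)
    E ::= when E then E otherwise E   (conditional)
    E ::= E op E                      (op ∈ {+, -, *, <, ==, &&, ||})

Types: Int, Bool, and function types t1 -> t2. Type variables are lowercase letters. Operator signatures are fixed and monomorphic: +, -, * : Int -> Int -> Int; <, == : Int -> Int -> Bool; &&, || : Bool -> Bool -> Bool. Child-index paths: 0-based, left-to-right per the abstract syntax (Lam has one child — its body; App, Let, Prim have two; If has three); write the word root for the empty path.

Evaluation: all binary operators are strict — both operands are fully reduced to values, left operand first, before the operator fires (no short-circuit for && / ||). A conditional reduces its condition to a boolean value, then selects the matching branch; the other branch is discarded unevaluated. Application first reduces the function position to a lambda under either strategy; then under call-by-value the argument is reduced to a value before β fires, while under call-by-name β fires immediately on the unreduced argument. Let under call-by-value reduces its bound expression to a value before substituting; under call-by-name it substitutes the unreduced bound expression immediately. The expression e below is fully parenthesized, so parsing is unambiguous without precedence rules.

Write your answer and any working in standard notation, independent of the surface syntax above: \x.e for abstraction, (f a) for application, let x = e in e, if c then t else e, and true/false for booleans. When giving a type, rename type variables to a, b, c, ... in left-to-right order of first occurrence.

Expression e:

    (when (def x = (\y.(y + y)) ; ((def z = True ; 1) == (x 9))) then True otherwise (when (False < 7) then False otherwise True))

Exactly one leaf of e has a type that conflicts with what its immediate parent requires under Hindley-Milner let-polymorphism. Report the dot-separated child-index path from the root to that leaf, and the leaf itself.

Answer: 2.0.0 : false

Trace:
y : a
  unify a ~ Int
y : Int
  unify Int ~ Int
\y._ : Int -> Int
let x : Int -> Int
let z : Bool
  unify Int ~ Int
x : Int -> Int
  unify Int -> Int ~ Int -> b
  unify Int ~ Int
  unify Int ~ b
_ _ : Int
  unify Int ~ Int
  unify Bool ~ Bool
  unify Bool ~ Int
  FAIL: mismatch Bool ~ Int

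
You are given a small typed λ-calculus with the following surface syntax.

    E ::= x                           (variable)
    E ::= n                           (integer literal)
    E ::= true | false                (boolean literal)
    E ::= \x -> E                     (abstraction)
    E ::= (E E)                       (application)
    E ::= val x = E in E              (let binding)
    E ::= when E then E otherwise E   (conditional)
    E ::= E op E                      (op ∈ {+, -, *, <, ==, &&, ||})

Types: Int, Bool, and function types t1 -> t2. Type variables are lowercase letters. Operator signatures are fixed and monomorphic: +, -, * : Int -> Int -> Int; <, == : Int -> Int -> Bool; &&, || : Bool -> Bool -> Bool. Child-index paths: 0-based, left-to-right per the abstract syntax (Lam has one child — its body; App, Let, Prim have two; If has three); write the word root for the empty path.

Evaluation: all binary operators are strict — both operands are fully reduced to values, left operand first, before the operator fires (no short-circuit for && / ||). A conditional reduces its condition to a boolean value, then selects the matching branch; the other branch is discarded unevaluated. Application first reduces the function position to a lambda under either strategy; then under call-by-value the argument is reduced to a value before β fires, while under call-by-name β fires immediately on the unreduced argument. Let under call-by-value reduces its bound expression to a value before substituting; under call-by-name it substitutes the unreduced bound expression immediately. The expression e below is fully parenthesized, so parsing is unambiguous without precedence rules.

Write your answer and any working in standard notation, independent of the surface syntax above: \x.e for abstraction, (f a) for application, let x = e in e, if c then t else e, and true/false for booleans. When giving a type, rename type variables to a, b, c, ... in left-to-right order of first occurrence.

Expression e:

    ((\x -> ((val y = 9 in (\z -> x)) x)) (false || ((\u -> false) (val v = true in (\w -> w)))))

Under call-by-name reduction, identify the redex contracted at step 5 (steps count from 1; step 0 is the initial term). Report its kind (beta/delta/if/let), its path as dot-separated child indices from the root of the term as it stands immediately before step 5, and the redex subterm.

Answer: delta at root : (false || false)

Working:
step 0: ((\x.((let y = 9 in (\z.x)) x)) (false || ((\u.false) (let v = true in (\w.w)))))
step 1: [beta@root] ((let y = 9 in (\z.(false || ((\u.false) (let v = true in (\w.w)))))) (false || ((\u.false) (let v = true in (\w.w)))))
step 2: [let@0] ((\z.(false || ((\u.false) (let v = true in (\w.w))))) (false || ((\u.false) (let v = true in (\w.w)))))
step 3: [beta@root] (false || ((\u.false) (let v = true in (\w.w))))
step 4: [beta@1] (false || false)
step 5: [delta@root] false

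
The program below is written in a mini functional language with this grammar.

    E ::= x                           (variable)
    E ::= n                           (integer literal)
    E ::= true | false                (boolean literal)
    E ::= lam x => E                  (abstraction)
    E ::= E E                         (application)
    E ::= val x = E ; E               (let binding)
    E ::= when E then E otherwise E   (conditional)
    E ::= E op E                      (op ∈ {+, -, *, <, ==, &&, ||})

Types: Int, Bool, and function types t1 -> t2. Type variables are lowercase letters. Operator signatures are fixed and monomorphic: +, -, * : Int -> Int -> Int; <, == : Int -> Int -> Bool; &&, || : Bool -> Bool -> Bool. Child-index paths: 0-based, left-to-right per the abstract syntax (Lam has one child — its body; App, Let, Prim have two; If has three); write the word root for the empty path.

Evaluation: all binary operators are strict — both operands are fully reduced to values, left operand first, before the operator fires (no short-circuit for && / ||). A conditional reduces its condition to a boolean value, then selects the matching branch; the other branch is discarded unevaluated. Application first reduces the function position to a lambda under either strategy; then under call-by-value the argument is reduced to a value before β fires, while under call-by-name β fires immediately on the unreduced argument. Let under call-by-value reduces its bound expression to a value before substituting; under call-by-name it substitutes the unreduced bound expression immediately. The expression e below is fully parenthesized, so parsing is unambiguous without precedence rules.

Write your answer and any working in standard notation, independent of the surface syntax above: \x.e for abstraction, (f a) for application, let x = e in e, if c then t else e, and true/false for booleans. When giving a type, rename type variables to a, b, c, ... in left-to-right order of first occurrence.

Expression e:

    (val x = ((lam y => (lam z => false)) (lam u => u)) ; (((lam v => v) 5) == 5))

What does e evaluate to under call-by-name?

Answer: true

Derivation:
step 0: (let x = ((\y.(\z.false)) (\u.u)) in (((\v.v) 5) == 5))
step 1: [let@root] (((\v.v) 5) == 5)
step 2: [beta@0] (5 == 5)
step 3: [delta@root] true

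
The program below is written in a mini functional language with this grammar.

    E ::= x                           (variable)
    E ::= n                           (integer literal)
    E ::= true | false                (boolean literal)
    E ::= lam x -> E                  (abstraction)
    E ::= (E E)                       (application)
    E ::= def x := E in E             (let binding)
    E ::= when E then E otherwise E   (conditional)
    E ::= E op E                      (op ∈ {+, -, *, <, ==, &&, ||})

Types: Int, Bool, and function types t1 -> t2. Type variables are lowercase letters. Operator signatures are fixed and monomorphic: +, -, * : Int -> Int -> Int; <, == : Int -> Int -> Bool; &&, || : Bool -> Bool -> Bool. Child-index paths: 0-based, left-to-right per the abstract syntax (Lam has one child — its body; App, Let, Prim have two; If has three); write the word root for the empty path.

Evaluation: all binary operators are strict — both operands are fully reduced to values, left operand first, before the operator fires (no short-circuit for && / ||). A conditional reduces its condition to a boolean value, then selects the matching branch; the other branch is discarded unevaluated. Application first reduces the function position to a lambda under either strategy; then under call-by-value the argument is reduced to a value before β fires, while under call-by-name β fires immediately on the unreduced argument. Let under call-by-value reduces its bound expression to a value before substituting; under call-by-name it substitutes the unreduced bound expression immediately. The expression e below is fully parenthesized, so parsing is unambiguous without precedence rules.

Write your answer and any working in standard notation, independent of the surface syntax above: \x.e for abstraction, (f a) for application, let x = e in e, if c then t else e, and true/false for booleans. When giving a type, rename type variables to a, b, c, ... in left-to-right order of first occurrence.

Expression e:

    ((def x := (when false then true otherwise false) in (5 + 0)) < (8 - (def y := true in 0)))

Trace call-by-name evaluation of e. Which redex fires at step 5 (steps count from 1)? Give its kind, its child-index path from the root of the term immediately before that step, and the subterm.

Working:
step 0: ((let x = (if false then true else false) in (5 + 0)) < (8 - (let y = true in 0)))
step 1: [let@0] ((5 + 0) < (8 - (let y = true in 0)))
step 2: [delta@0] (5 < (8 - (let y = true in 0)))
step 3: [let@1.1] (5 < (8 - 0))
step 4: [delta@1] (5 < 8)
step 5: [delta@root] true

Answer: delta at root : (5 < 8)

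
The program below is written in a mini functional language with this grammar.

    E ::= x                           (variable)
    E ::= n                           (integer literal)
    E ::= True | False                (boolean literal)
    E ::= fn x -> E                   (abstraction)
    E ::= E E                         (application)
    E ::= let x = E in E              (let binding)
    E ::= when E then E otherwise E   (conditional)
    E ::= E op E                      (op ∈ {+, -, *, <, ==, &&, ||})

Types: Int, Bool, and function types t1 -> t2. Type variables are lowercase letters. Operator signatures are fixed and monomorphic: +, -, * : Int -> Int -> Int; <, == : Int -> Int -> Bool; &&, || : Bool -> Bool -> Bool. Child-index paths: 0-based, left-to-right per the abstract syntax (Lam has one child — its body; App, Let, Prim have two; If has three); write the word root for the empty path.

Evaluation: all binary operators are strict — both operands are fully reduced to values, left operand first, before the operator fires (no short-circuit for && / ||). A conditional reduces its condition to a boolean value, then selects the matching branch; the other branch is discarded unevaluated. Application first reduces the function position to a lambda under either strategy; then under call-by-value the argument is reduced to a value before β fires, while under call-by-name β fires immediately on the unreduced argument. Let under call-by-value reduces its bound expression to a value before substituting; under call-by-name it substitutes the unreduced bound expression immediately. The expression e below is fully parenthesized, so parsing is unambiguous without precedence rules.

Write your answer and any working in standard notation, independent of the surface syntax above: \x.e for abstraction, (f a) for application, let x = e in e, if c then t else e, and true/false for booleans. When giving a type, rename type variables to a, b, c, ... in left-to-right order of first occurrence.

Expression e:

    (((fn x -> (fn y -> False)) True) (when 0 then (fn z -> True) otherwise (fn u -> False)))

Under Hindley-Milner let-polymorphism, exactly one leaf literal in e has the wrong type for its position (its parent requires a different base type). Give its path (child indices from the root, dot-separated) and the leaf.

Trace:
\y._ : b -> Bool
\x._ : a -> b -> Bool
  unify a -> b -> Bool ~ Bool -> c
  unify a ~ Bool
  unify b -> Bool ~ c
_ _ : b -> Bool
  unify Int ~ Bool
  FAIL: mismatch Int ~ Bool

Answer: 1.0 : 0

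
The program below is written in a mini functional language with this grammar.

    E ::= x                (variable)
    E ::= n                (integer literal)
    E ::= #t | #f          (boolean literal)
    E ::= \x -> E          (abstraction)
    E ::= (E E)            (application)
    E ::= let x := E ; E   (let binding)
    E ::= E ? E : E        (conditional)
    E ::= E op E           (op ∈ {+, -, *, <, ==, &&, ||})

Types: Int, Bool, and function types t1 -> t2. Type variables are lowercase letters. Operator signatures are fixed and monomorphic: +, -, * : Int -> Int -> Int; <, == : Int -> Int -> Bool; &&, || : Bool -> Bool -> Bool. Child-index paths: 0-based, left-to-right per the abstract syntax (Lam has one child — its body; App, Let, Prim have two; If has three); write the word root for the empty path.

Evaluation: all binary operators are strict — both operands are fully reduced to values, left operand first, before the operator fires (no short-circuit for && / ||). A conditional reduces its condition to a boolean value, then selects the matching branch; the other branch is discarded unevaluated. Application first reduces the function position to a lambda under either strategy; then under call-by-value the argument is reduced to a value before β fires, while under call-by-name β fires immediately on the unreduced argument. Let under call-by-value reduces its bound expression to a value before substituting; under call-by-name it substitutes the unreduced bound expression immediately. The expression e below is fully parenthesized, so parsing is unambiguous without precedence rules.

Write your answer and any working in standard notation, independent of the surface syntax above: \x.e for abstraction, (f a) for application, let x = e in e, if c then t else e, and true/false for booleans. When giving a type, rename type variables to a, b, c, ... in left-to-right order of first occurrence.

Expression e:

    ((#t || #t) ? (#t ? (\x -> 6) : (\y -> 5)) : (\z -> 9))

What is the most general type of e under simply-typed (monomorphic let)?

Answer: a -> Int

Trace:
  unify Bool ~ Bool
  unify Bool ~ Bool
  unify Bool ~ Bool
  unify Bool ~ Bool
\x._ : a -> Int
\y._ : b -> Int
  unify a -> Int ~ b -> Int
  unify a ~ b
  unify Int ~ Int
\z._ : c -> Int
  unify b -> Int ~ c -> Int
  unify b ~ c
  unify Int ~ Int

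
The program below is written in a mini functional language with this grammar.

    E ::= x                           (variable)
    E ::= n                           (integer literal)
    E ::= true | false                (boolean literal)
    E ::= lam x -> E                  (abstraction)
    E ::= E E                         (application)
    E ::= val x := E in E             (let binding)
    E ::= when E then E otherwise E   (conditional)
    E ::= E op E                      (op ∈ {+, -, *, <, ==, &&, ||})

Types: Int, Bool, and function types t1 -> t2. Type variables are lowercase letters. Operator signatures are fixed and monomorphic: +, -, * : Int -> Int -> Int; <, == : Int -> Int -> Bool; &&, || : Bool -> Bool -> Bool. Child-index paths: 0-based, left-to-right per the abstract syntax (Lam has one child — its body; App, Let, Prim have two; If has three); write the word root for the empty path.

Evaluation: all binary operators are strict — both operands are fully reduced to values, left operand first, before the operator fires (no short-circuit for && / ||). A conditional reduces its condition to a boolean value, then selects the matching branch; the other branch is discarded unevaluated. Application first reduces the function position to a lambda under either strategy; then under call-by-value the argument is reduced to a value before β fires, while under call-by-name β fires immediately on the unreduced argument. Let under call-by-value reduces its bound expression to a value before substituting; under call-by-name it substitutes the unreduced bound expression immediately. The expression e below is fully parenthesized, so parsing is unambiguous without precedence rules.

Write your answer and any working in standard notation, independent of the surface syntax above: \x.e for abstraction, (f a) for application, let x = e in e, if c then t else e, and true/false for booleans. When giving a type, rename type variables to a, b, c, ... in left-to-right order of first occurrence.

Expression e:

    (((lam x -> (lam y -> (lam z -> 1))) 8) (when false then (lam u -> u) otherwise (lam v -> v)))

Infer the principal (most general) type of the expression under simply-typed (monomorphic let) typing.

Derivation:
\z._ : c -> Int
\y._ : b -> c -> Int
\x._ : a -> b -> c -> Int
  unify a -> b -> c -> Int ~ Int -> d
  unify a ~ Int
  unify b -> c -> Int ~ d
_ _ : b -> c -> Int
  unify Bool ~ Bool
u : e
\u._ : e -> e
v : f
\v._ : f -> f
  unify e -> e ~ f -> f
  unify e ~ f
  unify f ~ f
  unify b -> c -> Int ~ (f -> f) -> g
  unify b ~ f -> f
  unify c -> Int ~ g
_ _ : c -> Int

Answer: a -> Int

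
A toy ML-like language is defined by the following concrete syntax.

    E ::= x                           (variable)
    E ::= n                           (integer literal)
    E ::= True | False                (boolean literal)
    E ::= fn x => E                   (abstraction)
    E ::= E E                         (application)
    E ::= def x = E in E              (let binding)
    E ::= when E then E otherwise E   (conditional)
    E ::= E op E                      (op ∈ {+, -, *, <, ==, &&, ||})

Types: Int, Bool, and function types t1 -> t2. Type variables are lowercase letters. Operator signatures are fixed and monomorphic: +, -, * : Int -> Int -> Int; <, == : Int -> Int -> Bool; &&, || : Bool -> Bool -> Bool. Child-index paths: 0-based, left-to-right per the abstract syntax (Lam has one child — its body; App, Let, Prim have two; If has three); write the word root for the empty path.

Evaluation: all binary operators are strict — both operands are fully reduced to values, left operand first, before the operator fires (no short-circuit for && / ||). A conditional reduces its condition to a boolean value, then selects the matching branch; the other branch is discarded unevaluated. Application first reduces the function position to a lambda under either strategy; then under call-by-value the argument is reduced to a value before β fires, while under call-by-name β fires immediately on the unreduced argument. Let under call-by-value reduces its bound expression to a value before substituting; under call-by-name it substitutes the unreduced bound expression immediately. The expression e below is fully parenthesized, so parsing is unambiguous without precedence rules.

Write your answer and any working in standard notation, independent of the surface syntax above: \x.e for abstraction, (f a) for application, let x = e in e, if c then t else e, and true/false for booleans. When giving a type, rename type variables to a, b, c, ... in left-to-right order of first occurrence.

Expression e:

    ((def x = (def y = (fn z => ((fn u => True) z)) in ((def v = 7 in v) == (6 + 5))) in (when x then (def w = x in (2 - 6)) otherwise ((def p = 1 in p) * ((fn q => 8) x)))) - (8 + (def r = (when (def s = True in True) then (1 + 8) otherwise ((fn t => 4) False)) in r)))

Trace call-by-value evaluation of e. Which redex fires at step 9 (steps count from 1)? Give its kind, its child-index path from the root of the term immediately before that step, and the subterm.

Derivation:
step 0: ((let x = (let y = (\z.((\u.true) z)) in ((let v = 7 in v) == (6 + 5))) in (if x then (let w = x in (2 - 6)) else ((let p = 1 in p) * ((\q.8) x)))) - (8 + (let r = (if (let s = true in true) then (1 + 8) else ((\t.4) false)) in r)))
step 1: [let@0.0] ((let x = ((let v = 7 in v) == (6 + 5)) in (if x then (let w = x in (2 - 6)) else ((let p = 1 in p) * ((\q.8) x)))) - (8 + (let r = (if (let s = true in true) then (1 + 8) else ((\t.4) false)) in r)))
step 2: [let@0.0.0] ((let x = (7 == (6 + 5)) in (if x then (let w = x in (2 - 6)) else ((let p = 1 in p) * ((\q.8) x)))) - (8 + (let r = (if (let s = true in true) then (1 + 8) else ((\t.4) false)) in r)))
step 3: [delta@0.0.1] ((let x = (7 == 11) in (if x then (let w = x in (2 - 6)) else ((let p = 1 in p) * ((\q.8) x)))) - (8 + (let r = (if (let s = true in true) then (1 + 8) else ((\t.4) false)) in r)))
step 4: [delta@0.0] ((let x = false in (if x then (let w = x in (2 - 6)) else ((let p = 1 in p) * ((\q.8) x)))) - (8 + (let r = (if (let s = true in true) then (1 + 8) else ((\t.4) false)) in r)))
step 5: [let@0] ((if false then (let w = false in (2 - 6)) else ((let p = 1 in p) * ((\q.8) false))) - (8 + (let r = (if (let s = true in true) then (1 + 8) else ((\t.4) false)) in r)))
step 6: [if@0] (((let p = 1 in p) * ((\q.8) false)) - (8 + (let r = (if (let s = true in true) then (1 + 8) else ((\t.4) false)) in r)))
step 7: [let@0.0] ((1 * ((\q.8) false)) - (8 + (let r = (if (let s = true in true) then (1 + 8) else ((\t.4) false)) in r)))
step 8: [beta@0.1] ((1 * 8) - (8 + (let r = (if (let s = true in true) then (1 + 8) else ((\t.4) false)) in r)))
step 9: [delta@0] (8 - (8 + (let r = (if (let s = true in true) then (1 + 8) else ((\t.4) false)) in r)))

Answer: delta at 0 : (1 * 8)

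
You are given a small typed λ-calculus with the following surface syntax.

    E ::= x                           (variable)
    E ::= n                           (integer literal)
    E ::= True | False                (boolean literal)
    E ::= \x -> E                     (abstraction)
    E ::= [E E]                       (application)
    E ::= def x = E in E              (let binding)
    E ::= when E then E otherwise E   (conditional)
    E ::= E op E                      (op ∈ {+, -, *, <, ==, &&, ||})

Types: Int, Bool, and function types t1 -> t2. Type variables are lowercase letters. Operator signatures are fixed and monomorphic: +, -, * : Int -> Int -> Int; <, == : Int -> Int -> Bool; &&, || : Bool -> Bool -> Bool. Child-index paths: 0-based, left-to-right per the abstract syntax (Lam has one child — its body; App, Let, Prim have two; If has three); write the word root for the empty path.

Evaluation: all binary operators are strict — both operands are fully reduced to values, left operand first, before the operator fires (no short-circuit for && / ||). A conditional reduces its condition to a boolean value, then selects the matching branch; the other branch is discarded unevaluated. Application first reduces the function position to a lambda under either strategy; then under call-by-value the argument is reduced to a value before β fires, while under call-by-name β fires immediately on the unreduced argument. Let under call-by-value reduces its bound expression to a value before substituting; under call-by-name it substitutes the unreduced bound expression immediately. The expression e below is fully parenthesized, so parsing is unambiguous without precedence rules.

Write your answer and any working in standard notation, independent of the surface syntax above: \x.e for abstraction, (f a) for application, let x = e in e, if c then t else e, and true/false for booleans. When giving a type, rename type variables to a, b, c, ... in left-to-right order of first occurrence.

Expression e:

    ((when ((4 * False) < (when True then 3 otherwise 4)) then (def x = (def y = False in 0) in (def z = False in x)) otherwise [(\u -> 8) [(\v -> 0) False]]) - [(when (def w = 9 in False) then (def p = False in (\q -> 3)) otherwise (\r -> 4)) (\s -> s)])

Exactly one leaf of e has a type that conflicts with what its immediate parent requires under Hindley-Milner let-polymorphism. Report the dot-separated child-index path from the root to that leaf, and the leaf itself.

Answer: 0.0.0.1 : false

Derivation:
  unify Int ~ Int
  unify Bool ~ Int
  FAIL: mismatch Bool ~ Int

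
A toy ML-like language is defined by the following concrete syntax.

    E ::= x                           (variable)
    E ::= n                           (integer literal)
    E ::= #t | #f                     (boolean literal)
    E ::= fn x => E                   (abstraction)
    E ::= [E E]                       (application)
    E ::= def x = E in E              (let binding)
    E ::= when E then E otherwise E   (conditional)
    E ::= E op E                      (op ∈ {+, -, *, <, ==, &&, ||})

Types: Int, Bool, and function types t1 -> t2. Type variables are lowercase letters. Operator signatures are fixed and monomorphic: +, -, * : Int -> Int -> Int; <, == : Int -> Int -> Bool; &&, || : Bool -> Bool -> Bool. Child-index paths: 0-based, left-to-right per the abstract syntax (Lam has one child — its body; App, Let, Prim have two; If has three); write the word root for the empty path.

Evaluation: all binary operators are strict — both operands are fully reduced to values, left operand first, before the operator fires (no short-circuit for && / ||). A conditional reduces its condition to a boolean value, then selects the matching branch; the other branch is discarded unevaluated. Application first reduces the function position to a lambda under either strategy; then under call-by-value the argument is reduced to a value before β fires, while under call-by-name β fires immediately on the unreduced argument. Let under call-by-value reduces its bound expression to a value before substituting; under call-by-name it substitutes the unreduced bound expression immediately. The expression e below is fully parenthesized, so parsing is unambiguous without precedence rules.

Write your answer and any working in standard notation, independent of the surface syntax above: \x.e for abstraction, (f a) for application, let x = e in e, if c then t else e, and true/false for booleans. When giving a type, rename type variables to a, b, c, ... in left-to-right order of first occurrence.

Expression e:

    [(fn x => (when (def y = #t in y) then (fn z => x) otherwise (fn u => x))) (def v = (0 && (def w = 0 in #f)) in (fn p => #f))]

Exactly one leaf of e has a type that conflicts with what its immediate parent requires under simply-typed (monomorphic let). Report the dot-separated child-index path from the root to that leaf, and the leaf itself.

Answer: 1.0.0 : 0

Derivation:
let y : Bool
y : Bool
  unify Bool ~ Bool
x : a
\z._ : b -> a
x : a
\u._ : c -> a
  unify b -> a ~ c -> a
  unify b ~ c
  unify a ~ a
\x._ : a -> c -> a
  unify Int ~ Bool
  FAIL: mismatch Int ~ Bool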